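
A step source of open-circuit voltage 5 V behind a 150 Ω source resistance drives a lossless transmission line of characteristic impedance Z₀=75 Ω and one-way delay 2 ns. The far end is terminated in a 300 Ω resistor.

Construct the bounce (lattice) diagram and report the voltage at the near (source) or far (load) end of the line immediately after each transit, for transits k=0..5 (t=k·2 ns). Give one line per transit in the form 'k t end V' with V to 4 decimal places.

Γ_L=0.600000, Γ_S=0.333333; launch V₁=5·75/225=1.666667
k=0 src: V=1.6667
k=1 load: inc=1.666667, refl=1.666667·0.600000=1.0000; V=0.000000+1.666667+1.000000=2.6667
k=2 src: inc=1.000000, refl=1.000000·0.333333=0.3333; V=1.666667+1.000000+0.333333=3.0000
k=3 load: inc=0.333333, refl=0.333333·0.600000=0.2000; V=2.666667+0.333333+0.200000=3.2000
k=4 src: inc=0.200000, refl=0.200000·0.333333=0.0667; V=3.000000+0.200000+0.066667=3.2667
k=5 load: inc=0.066667, refl=0.066667·0.600000=0.0400; V=3.200000+0.066667+0.040000=3.3067

0 0 source 1.6667
1 2 load 2.6667
2 4 source 3.0000
3 6 load 3.2000
4 8 source 3.2667
5 10 load 3.3067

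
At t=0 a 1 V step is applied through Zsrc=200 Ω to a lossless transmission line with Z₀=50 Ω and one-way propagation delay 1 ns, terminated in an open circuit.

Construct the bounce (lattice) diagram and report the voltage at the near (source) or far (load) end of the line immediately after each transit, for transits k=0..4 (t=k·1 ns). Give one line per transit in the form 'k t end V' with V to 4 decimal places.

Γ_L=1.000000, Γ_S=0.600000; launch V₁=1·50/250=0.200000
k=0 src: V=0.2000
k=1 load: inc=0.200000, refl=0.200000·1.000000=0.2000; V=0.000000+0.200000+0.200000=0.4000
k=2 src: inc=0.200000, refl=0.200000·0.600000=0.1200; V=0.200000+0.200000+0.120000=0.5200
k=3 load: inc=0.120000, refl=0.120000·1.000000=0.1200; V=0.400000+0.120000+0.120000=0.6400
k=4 src: inc=0.120000, refl=0.120000·0.600000=0.0720; V=0.520000+0.120000+0.072000=0.7120

0 0 source 0.2000
1 1 load 0.4000
2 2 source 0.5200
3 3 load 0.6400
4 4 source 0.7120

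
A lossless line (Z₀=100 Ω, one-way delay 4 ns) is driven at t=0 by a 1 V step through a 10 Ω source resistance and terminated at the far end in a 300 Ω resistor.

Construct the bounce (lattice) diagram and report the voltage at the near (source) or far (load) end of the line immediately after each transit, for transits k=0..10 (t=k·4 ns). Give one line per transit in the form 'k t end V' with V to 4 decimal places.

Γ_L=0.500000, Γ_S=-0.818182; launch V₁=1·100/110=0.909091
k=0 src: V=0.9091
k=1 load: inc=0.909091, refl=0.909091·0.500000=0.4545; V=0.000000+0.909091+0.454545=1.3636
k=2 src: inc=0.454545, refl=0.454545·-0.818182=-0.3719; V=0.909091+0.454545+-0.371901=0.9917
k=3 load: inc=-0.371901, refl=-0.371901·0.500000=-0.1860; V=1.363636+-0.371901+-0.185950=0.8058
k=4 src: inc=-0.185950, refl=-0.185950·-0.818182=0.1521; V=0.991736+-0.185950+0.152141=0.9579
k=5 load: inc=0.152141, refl=0.152141·0.500000=0.0761; V=0.805785+0.152141+0.076071=1.0340
k=6 src: inc=0.076071, refl=0.076071·-0.818182=-0.0622; V=0.957926+0.076071+-0.062240=0.9718
k=7 load: inc=-0.062240, refl=-0.062240·0.500000=-0.0311; V=1.033997+-0.062240+-0.031120=0.9406
k=8 src: inc=-0.031120, refl=-0.031120·-0.818182=0.0255; V=0.971757+-0.031120+0.025462=0.9661
k=9 load: inc=0.025462, refl=0.025462·0.500000=0.0127; V=0.940638+0.025462+0.012731=0.9788
k=10 src: inc=0.012731, refl=0.012731·-0.818182=-0.0104; V=0.966099+0.012731+-0.010416=0.9684

0 0 source 0.9091
1 4 load 1.3636
2 8 source 0.9917
3 12 load 0.8058
4 16 source 0.9579
5 20 load 1.0340
6 24 source 0.9718
7 28 load 0.9406
8 32 source 0.9661
9 36 load 0.9788
10 40 source 0.9684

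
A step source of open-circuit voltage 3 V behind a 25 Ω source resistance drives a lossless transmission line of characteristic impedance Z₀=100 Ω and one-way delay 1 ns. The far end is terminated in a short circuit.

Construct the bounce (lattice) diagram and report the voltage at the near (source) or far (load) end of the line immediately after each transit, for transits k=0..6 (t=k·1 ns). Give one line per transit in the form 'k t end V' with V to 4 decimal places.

0 0 source 2.4000
1 1 load 0.0000
2 2 source 1.4400
3 3 load 0.0000
4 4 source 0.8640
5 5 load 0.0000
6 6 source 0.5184

Γ_L=-1.000000, Γ_S=-0.600000; launch V₁=3·100/125=2.400000
k=0 src: V=2.4000
k=1 load: inc=2.400000, refl=2.400000·-1.000000=-2.4000; V=0.000000+2.400000+-2.400000=0.0000
k=2 src: inc=-2.400000, refl=-2.400000·-0.600000=1.4400; V=2.400000+-2.400000+1.440000=1.4400
k=3 load: inc=1.440000, refl=1.440000·-1.000000=-1.4400; V=0.000000+1.440000+-1.440000=0.0000
k=4 src: inc=-1.440000, refl=-1.440000·-0.600000=0.8640; V=1.440000+-1.440000+0.864000=0.8640
k=5 load: inc=0.864000, refl=0.864000·-1.000000=-0.8640; V=0.000000+0.864000+-0.864000=0.0000
k=6 src: inc=-0.864000, refl=-0.864000·-0.600000=0.5184; V=0.864000+-0.864000+0.518400=0.5184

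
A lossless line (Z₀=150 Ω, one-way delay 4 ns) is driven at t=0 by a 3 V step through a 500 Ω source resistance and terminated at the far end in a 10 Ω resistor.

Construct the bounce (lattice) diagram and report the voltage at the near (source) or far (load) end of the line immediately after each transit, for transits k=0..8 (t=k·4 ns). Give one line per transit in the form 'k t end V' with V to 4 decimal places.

0 0 source 0.6923
1 4 load 0.0865
2 8 source -0.2396
3 12 load 0.0458
4 16 source 0.1994
5 20 load 0.0650
6 24 source -0.0074
7 28 load 0.0559
8 32 source 0.0900

Γ_L=-0.875000, Γ_S=0.538462; launch V₁=3·150/650=0.692308
k=0 src: V=0.6923
k=1 load: inc=0.692308, refl=0.692308·-0.875000=-0.6058; V=0.000000+0.692308+-0.605769=0.0865
k=2 src: inc=-0.605769, refl=-0.605769·0.538462=-0.3262; V=0.692308+-0.605769+-0.326183=-0.2396
k=3 load: inc=-0.326183, refl=-0.326183·-0.875000=0.2854; V=0.086538+-0.326183+0.285411=0.0458
k=4 src: inc=0.285411, refl=0.285411·0.538462=0.1537; V=-0.239645+0.285411+0.153683=0.1994
k=5 load: inc=0.153683, refl=0.153683·-0.875000=-0.1345; V=0.045766+0.153683+-0.134472=0.0650
k=6 src: inc=-0.134472, refl=-0.134472·0.538462=-0.0724; V=0.199448+-0.134472+-0.072408=-0.0074
k=7 load: inc=-0.072408, refl=-0.072408·-0.875000=0.0634; V=0.064976+-0.072408+0.063357=0.0559
k=8 src: inc=0.063357, refl=0.063357·0.538462=0.0341; V=-0.007432+0.063357+0.034115=0.0900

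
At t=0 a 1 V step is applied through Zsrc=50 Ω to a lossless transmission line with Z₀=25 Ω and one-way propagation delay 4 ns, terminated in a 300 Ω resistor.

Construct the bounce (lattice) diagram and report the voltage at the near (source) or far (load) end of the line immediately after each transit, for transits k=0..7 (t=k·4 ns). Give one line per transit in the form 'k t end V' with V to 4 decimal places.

Γ_L=0.846154, Γ_S=0.333333; launch V₁=1·25/75=0.333333
k=0 src: V=0.3333
k=1 load: inc=0.333333, refl=0.333333·0.846154=0.2821; V=0.000000+0.333333+0.282051=0.6154
k=2 src: inc=0.282051, refl=0.282051·0.333333=0.0940; V=0.333333+0.282051+0.094017=0.7094
k=3 load: inc=0.094017, refl=0.094017·0.846154=0.0796; V=0.615385+0.094017+0.079553=0.7890
k=4 src: inc=0.079553, refl=0.079553·0.333333=0.0265; V=0.709402+0.079553+0.026518=0.8155
k=5 load: inc=0.026518, refl=0.026518·0.846154=0.0224; V=0.788955+0.026518+0.022438=0.8379
k=6 src: inc=0.022438, refl=0.022438·0.333333=0.0075; V=0.815472+0.022438+0.007479=0.8454
k=7 load: inc=0.007479, refl=0.007479·0.846154=0.0063; V=0.837910+0.007479+0.006329=0.8517

0 0 source 0.3333
1 4 load 0.6154
2 8 source 0.7094
3 12 load 0.7890
4 16 source 0.8155
5 20 load 0.8379
6 24 source 0.8454
7 28 load 0.8517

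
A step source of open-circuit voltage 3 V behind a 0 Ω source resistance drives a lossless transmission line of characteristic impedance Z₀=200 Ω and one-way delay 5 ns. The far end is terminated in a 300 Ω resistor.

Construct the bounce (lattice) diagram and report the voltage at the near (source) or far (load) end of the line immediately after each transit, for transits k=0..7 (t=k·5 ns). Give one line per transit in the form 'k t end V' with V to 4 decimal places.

Γ_L=0.200000, Γ_S=-1.000000; launch V₁=3·200/200=3.000000
k=0 src: V=3.0000
k=1 load: inc=3.000000, refl=3.000000·0.200000=0.6000; V=0.000000+3.000000+0.600000=3.6000
k=2 src: inc=0.600000, refl=0.600000·-1.000000=-0.6000; V=3.000000+0.600000+-0.600000=3.0000
k=3 load: inc=-0.600000, refl=-0.600000·0.200000=-0.1200; V=3.600000+-0.600000+-0.120000=2.8800
k=4 src: inc=-0.120000, refl=-0.120000·-1.000000=0.1200; V=3.000000+-0.120000+0.120000=3.0000
k=5 load: inc=0.120000, refl=0.120000·0.200000=0.0240; V=2.880000+0.120000+0.024000=3.0240
k=6 src: inc=0.024000, refl=0.024000·-1.000000=-0.0240; V=3.000000+0.024000+-0.024000=3.0000
k=7 load: inc=-0.024000, refl=-0.024000·0.200000=-0.0048; V=3.024000+-0.024000+-0.004800=2.9952

0 0 source 3.0000
1 5 load 3.6000
2 10 source 3.0000
3 15 load 2.8800
4 20 source 3.0000
5 25 load 3.0240
6 30 source 3.0000
7 35 load 2.9952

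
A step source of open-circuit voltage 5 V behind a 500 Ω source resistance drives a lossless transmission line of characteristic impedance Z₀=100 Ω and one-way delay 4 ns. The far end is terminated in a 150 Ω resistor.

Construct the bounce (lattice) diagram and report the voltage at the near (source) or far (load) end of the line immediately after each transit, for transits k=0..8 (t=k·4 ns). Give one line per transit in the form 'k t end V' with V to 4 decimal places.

0 0 source 0.8333
1 4 load 1.0000
2 8 source 1.1111
3 12 load 1.1333
4 16 source 1.1481
5 20 load 1.1511
6 24 source 1.1531
7 28 load 1.1535
8 32 source 1.1537

Γ_L=0.200000, Γ_S=0.666667; launch V₁=5·100/600=0.833333
k=0 src: V=0.8333
k=1 load: inc=0.833333, refl=0.833333·0.200000=0.1667; V=0.000000+0.833333+0.166667=1.0000
k=2 src: inc=0.166667, refl=0.166667·0.666667=0.1111; V=0.833333+0.166667+0.111111=1.1111
k=3 load: inc=0.111111, refl=0.111111·0.200000=0.0222; V=1.000000+0.111111+0.022222=1.1333
k=4 src: inc=0.022222, refl=0.022222·0.666667=0.0148; V=1.111111+0.022222+0.014815=1.1481
k=5 load: inc=0.014815, refl=0.014815·0.200000=0.0030; V=1.133333+0.014815+0.002963=1.1511
k=6 src: inc=0.002963, refl=0.002963·0.666667=0.0020; V=1.148148+0.002963+0.001975=1.1531
k=7 load: inc=0.001975, refl=0.001975·0.200000=0.0004; V=1.151111+0.001975+0.000395=1.1535
k=8 src: inc=0.000395, refl=0.000395·0.666667=0.0003; V=1.153086+0.000395+0.000263=1.1537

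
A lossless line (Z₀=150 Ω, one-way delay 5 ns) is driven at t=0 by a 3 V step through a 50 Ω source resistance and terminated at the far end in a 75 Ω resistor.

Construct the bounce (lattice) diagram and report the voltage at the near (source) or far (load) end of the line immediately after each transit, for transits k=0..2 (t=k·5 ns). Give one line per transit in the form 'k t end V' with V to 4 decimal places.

0 0 source 2.2500
1 5 load 1.5000
2 10 source 1.8750

Γ_L=-0.333333, Γ_S=-0.500000; launch V₁=3·150/200=2.250000
k=0 src: V=2.2500
k=1 load: inc=2.250000, refl=2.250000·-0.333333=-0.7500; V=0.000000+2.250000+-0.750000=1.5000
k=2 src: inc=-0.750000, refl=-0.750000·-0.500000=0.3750; V=2.250000+-0.750000+0.375000=1.8750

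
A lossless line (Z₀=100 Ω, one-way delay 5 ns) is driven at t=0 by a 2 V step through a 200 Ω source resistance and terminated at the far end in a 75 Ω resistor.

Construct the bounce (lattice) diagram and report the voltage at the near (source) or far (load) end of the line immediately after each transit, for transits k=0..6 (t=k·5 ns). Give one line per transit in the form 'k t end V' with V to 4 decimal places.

0 0 source 0.6667
1 5 load 0.5714
2 10 source 0.5397
3 15 load 0.5442
4 20 source 0.5457
5 25 load 0.5455
6 30 source 0.5454

Γ_L=-0.142857, Γ_S=0.333333; launch V₁=2·100/300=0.666667
k=0 src: V=0.6667
k=1 load: inc=0.666667, refl=0.666667·-0.142857=-0.0952; V=0.000000+0.666667+-0.095238=0.5714
k=2 src: inc=-0.095238, refl=-0.095238·0.333333=-0.0317; V=0.666667+-0.095238+-0.031746=0.5397
k=3 load: inc=-0.031746, refl=-0.031746·-0.142857=0.0045; V=0.571429+-0.031746+0.004535=0.5442
k=4 src: inc=0.004535, refl=0.004535·0.333333=0.0015; V=0.539683+0.004535+0.001512=0.5457
k=5 load: inc=0.001512, refl=0.001512·-0.142857=-0.0002; V=0.544218+0.001512+-0.000216=0.5455
k=6 src: inc=-0.000216, refl=-0.000216·0.333333=-0.0001; V=0.545729+-0.000216+-0.000072=0.5454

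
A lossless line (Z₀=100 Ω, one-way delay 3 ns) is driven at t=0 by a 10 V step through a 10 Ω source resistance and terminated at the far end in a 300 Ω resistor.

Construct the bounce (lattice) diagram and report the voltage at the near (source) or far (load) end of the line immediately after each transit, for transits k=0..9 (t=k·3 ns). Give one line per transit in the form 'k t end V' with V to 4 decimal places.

Γ_L=0.500000, Γ_S=-0.818182; launch V₁=10·100/110=9.090909
k=0 src: V=9.0909
k=1 load: inc=9.090909, refl=9.090909·0.500000=4.5455; V=0.000000+9.090909+4.545455=13.6364
k=2 src: inc=4.545455, refl=4.545455·-0.818182=-3.7190; V=9.090909+4.545455+-3.719008=9.9174
k=3 load: inc=-3.719008, refl=-3.719008·0.500000=-1.8595; V=13.636364+-3.719008+-1.859504=8.0579
k=4 src: inc=-1.859504, refl=-1.859504·-0.818182=1.5214; V=9.917355+-1.859504+1.521412=9.5793
k=5 load: inc=1.521412, refl=1.521412·0.500000=0.7607; V=8.057851+1.521412+0.760706=10.3400
k=6 src: inc=0.760706, refl=0.760706·-0.818182=-0.6224; V=9.579264+0.760706+-0.622396=9.7176
k=7 load: inc=-0.622396, refl=-0.622396·0.500000=-0.3112; V=10.339970+-0.622396+-0.311198=9.4064
k=8 src: inc=-0.311198, refl=-0.311198·-0.818182=0.2546; V=9.717574+-0.311198+0.254617=9.6610
k=9 load: inc=0.254617, refl=0.254617·0.500000=0.1273; V=9.406376+0.254617+0.127308=9.7883

0 0 source 9.0909
1 3 load 13.6364
2 6 source 9.9174
3 9 load 8.0579
4 12 source 9.5793
5 15 load 10.3400
6 18 source 9.7176
7 21 load 9.4064
8 24 source 9.6610
9 27 load 9.7883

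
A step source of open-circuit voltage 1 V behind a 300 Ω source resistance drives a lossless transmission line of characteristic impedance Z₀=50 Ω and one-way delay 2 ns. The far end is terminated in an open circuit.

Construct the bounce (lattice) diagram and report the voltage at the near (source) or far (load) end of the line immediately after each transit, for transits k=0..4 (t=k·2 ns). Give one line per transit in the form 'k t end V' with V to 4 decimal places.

0 0 source 0.1429
1 2 load 0.2857
2 4 source 0.3878
3 6 load 0.4898
4 8 source 0.5627

Γ_L=1.000000, Γ_S=0.714286; launch V₁=1·50/350=0.142857
k=0 src: V=0.1429
k=1 load: inc=0.142857, refl=0.142857·1.000000=0.1429; V=0.000000+0.142857+0.142857=0.2857
k=2 src: inc=0.142857, refl=0.142857·0.714286=0.1020; V=0.142857+0.142857+0.102041=0.3878
k=3 load: inc=0.102041, refl=0.102041·1.000000=0.1020; V=0.285714+0.102041+0.102041=0.4898
k=4 src: inc=0.102041, refl=0.102041·0.714286=0.0729; V=0.387755+0.102041+0.072886=0.5627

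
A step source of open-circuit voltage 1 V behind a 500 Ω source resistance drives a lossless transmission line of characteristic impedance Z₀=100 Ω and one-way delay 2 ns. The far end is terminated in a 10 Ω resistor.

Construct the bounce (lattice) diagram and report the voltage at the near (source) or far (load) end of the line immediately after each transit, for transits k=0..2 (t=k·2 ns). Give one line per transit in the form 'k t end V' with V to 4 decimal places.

0 0 source 0.1667
1 2 load 0.0303
2 4 source -0.0606

Γ_L=-0.818182, Γ_S=0.666667; launch V₁=1·100/600=0.166667
k=0 src: V=0.1667
k=1 load: inc=0.166667, refl=0.166667·-0.818182=-0.1364; V=0.000000+0.166667+-0.136364=0.0303
k=2 src: inc=-0.136364, refl=-0.136364·0.666667=-0.0909; V=0.166667+-0.136364+-0.090909=-0.0606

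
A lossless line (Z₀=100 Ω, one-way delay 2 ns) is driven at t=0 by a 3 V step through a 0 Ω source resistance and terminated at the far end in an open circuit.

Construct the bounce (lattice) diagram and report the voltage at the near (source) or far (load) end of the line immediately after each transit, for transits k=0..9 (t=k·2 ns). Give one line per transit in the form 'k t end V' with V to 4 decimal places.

Γ_L=1.000000, Γ_S=-1.000000; launch V₁=3·100/100=3.000000
k=0 src: V=3.0000
k=1 load: inc=3.000000, refl=3.000000·1.000000=3.0000; V=0.000000+3.000000+3.000000=6.0000
k=2 src: inc=3.000000, refl=3.000000·-1.000000=-3.0000; V=3.000000+3.000000+-3.000000=3.0000
k=3 load: inc=-3.000000, refl=-3.000000·1.000000=-3.0000; V=6.000000+-3.000000+-3.000000=0.0000
k=4 src: inc=-3.000000, refl=-3.000000·-1.000000=3.0000; V=3.000000+-3.000000+3.000000=3.0000
k=5 load: inc=3.000000, refl=3.000000·1.000000=3.0000; V=0.000000+3.000000+3.000000=6.0000
k=6 src: inc=3.000000, refl=3.000000·-1.000000=-3.0000; V=3.000000+3.000000+-3.000000=3.0000
k=7 load: inc=-3.000000, refl=-3.000000·1.000000=-3.0000; V=6.000000+-3.000000+-3.000000=0.0000
k=8 src: inc=-3.000000, refl=-3.000000·-1.000000=3.0000; V=3.000000+-3.000000+3.000000=3.0000
k=9 load: inc=3.000000, refl=3.000000·1.000000=3.0000; V=0.000000+3.000000+3.000000=6.0000

0 0 source 3.0000
1 2 load 6.0000
2 4 source 3.0000
3 6 load 0.0000
4 8 source 3.0000
5 10 load 6.0000
6 12 source 3.0000
7 14 load 0.0000
8 16 source 3.0000
9 18 load 6.0000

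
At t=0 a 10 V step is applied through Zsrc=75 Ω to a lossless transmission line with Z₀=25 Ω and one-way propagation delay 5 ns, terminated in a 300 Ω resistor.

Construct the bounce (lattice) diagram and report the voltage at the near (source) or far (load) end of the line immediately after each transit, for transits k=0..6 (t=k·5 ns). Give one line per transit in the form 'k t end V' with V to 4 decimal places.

Γ_L=0.846154, Γ_S=0.500000; launch V₁=10·25/100=2.500000
k=0 src: V=2.5000
k=1 load: inc=2.500000, refl=2.500000·0.846154=2.1154; V=0.000000+2.500000+2.115385=4.6154
k=2 src: inc=2.115385, refl=2.115385·0.500000=1.0577; V=2.500000+2.115385+1.057692=5.6731
k=3 load: inc=1.057692, refl=1.057692·0.846154=0.8950; V=4.615385+1.057692+0.894970=6.5680
k=4 src: inc=0.894970, refl=0.894970·0.500000=0.4475; V=5.673077+0.894970+0.447485=7.0155
k=5 load: inc=0.447485, refl=0.447485·0.846154=0.3786; V=6.568047+0.447485+0.378641=7.3942
k=6 src: inc=0.378641, refl=0.378641·0.500000=0.1893; V=7.015533+0.378641+0.189321=7.5835

0 0 source 2.5000
1 5 load 4.6154
2 10 source 5.6731
3 15 load 6.5680
4 20 source 7.0155
5 25 load 7.3942
6 30 source 7.5835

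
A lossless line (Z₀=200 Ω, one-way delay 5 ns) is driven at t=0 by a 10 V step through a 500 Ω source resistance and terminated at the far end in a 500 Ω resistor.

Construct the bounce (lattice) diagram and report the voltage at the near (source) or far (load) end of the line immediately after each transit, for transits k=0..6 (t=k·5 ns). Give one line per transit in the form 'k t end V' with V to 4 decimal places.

0 0 source 2.8571
1 5 load 4.0816
2 10 source 4.6064
3 15 load 4.8313
4 20 source 4.9277
5 25 load 4.9690
6 30 source 4.9867

Γ_L=0.428571, Γ_S=0.428571; launch V₁=10·200/700=2.857143
k=0 src: V=2.8571
k=1 load: inc=2.857143, refl=2.857143·0.428571=1.2245; V=0.000000+2.857143+1.224490=4.0816
k=2 src: inc=1.224490, refl=1.224490·0.428571=0.5248; V=2.857143+1.224490+0.524781=4.6064
k=3 load: inc=0.524781, refl=0.524781·0.428571=0.2249; V=4.081633+0.524781+0.224906=4.8313
k=4 src: inc=0.224906, refl=0.224906·0.428571=0.0964; V=4.606414+0.224906+0.096388=4.9277
k=5 load: inc=0.096388, refl=0.096388·0.428571=0.0413; V=4.831320+0.096388+0.041309=4.9690
k=6 src: inc=0.041309, refl=0.041309·0.428571=0.0177; V=4.927709+0.041309+0.017704=4.9867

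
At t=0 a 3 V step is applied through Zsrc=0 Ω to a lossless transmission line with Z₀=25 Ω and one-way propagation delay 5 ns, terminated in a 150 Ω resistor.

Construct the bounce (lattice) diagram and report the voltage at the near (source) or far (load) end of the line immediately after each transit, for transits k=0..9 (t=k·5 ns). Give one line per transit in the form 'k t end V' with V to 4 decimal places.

Γ_L=0.714286, Γ_S=-1.000000; launch V₁=3·25/25=3.000000
k=0 src: V=3.0000
k=1 load: inc=3.000000, refl=3.000000·0.714286=2.1429; V=0.000000+3.000000+2.142857=5.1429
k=2 src: inc=2.142857, refl=2.142857·-1.000000=-2.1429; V=3.000000+2.142857+-2.142857=3.0000
k=3 load: inc=-2.142857, refl=-2.142857·0.714286=-1.5306; V=5.142857+-2.142857+-1.530612=1.4694
k=4 src: inc=-1.530612, refl=-1.530612·-1.000000=1.5306; V=3.000000+-1.530612+1.530612=3.0000
k=5 load: inc=1.530612, refl=1.530612·0.714286=1.0933; V=1.469388+1.530612+1.093294=4.0933
k=6 src: inc=1.093294, refl=1.093294·-1.000000=-1.0933; V=3.000000+1.093294+-1.093294=3.0000
k=7 load: inc=-1.093294, refl=-1.093294·0.714286=-0.7809; V=4.093294+-1.093294+-0.780925=2.2191
k=8 src: inc=-0.780925, refl=-0.780925·-1.000000=0.7809; V=3.000000+-0.780925+0.780925=3.0000
k=9 load: inc=0.780925, refl=0.780925·0.714286=0.5578; V=2.219075+0.780925+0.557803=3.5578

0 0 source 3.0000
1 5 load 5.1429
2 10 source 3.0000
3 15 load 1.4694
4 20 source 3.0000
5 25 load 4.0933
6 30 source 3.0000
7 35 load 2.2191
8 40 source 3.0000
9 45 load 3.5578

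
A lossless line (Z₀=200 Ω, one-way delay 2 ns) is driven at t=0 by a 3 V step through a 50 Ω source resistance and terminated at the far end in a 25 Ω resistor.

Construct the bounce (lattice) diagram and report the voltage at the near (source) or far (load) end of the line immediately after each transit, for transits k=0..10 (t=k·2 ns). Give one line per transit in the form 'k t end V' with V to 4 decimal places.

Γ_L=-0.777778, Γ_S=-0.600000; launch V₁=3·200/250=2.400000
k=0 src: V=2.4000
k=1 load: inc=2.400000, refl=2.400000·-0.777778=-1.8667; V=0.000000+2.400000+-1.866667=0.5333
k=2 src: inc=-1.866667, refl=-1.866667·-0.600000=1.1200; V=2.400000+-1.866667+1.120000=1.6533
k=3 load: inc=1.120000, refl=1.120000·-0.777778=-0.8711; V=0.533333+1.120000+-0.871111=0.7822
k=4 src: inc=-0.871111, refl=-0.871111·-0.600000=0.5227; V=1.653333+-0.871111+0.522667=1.3049
k=5 load: inc=0.522667, refl=0.522667·-0.777778=-0.4065; V=0.782222+0.522667+-0.406519=0.8984
k=6 src: inc=-0.406519, refl=-0.406519·-0.600000=0.2439; V=1.304889+-0.406519+0.243911=1.1423
k=7 load: inc=0.243911, refl=0.243911·-0.777778=-0.1897; V=0.898370+0.243911+-0.189709=0.9526
k=8 src: inc=-0.189709, refl=-0.189709·-0.600000=0.1138; V=1.142281+-0.189709+0.113825=1.0664
k=9 load: inc=0.113825, refl=0.113825·-0.777778=-0.0885; V=0.952573+0.113825+-0.088531=0.9779
k=10 src: inc=-0.088531, refl=-0.088531·-0.600000=0.0531; V=1.066398+-0.088531+0.053118=1.0310

0 0 source 2.4000
1 2 load 0.5333
2 4 source 1.6533
3 6 load 0.7822
4 8 source 1.3049
5 10 load 0.8984
6 12 source 1.1423
7 14 load 0.9526
8 16 source 1.0664
9 18 load 0.9779
10 20 source 1.0310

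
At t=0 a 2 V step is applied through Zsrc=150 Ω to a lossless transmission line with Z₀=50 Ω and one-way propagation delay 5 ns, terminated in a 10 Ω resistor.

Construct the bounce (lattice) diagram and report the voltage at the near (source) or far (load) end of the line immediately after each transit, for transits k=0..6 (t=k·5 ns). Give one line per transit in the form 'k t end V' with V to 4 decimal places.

0 0 source 0.5000
1 5 load 0.1667
2 10 source 0.0000
3 15 load 0.1111
4 20 source 0.1667
5 25 load 0.1296
6 30 source 0.1111

Γ_L=-0.666667, Γ_S=0.500000; launch V₁=2·50/200=0.500000
k=0 src: V=0.5000
k=1 load: inc=0.500000, refl=0.500000·-0.666667=-0.3333; V=0.000000+0.500000+-0.333333=0.1667
k=2 src: inc=-0.333333, refl=-0.333333·0.500000=-0.1667; V=0.500000+-0.333333+-0.166667=0.0000
k=3 load: inc=-0.166667, refl=-0.166667·-0.666667=0.1111; V=0.166667+-0.166667+0.111111=0.1111
k=4 src: inc=0.111111, refl=0.111111·0.500000=0.0556; V=0.000000+0.111111+0.055556=0.1667
k=5 load: inc=0.055556, refl=0.055556·-0.666667=-0.0370; V=0.111111+0.055556+-0.037037=0.1296
k=6 src: inc=-0.037037, refl=-0.037037·0.500000=-0.0185; V=0.166667+-0.037037+-0.018519=0.1111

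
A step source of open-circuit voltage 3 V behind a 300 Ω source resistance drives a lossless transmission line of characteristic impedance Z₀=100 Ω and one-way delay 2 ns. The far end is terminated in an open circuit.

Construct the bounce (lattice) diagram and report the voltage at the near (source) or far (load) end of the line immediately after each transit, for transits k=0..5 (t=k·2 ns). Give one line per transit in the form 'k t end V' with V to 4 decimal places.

0 0 source 0.7500
1 2 load 1.5000
2 4 source 1.8750
3 6 load 2.2500
4 8 source 2.4375
5 10 load 2.6250

Γ_L=1.000000, Γ_S=0.500000; launch V₁=3·100/400=0.750000
k=0 src: V=0.7500
k=1 load: inc=0.750000, refl=0.750000·1.000000=0.7500; V=0.000000+0.750000+0.750000=1.5000
k=2 src: inc=0.750000, refl=0.750000·0.500000=0.3750; V=0.750000+0.750000+0.375000=1.8750
k=3 load: inc=0.375000, refl=0.375000·1.000000=0.3750; V=1.500000+0.375000+0.375000=2.2500
k=4 src: inc=0.375000, refl=0.375000·0.500000=0.1875; V=1.875000+0.375000+0.187500=2.4375
k=5 load: inc=0.187500, refl=0.187500·1.000000=0.1875; V=2.250000+0.187500+0.187500=2.6250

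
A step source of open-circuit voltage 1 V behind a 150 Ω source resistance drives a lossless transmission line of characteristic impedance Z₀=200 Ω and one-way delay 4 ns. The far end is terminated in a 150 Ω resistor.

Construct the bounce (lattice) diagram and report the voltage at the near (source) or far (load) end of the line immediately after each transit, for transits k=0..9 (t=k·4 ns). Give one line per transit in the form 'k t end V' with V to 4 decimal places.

0 0 source 0.5714
1 4 load 0.4898
2 8 source 0.5015
3 12 load 0.4998
4 16 source 0.5000
5 20 load 0.5000
6 24 source 0.5000
7 28 load 0.5000
8 32 source 0.5000
9 36 load 0.5000

Γ_L=-0.142857, Γ_S=-0.142857; launch V₁=1·200/350=0.571429
k=0 src: V=0.5714
k=1 load: inc=0.571429, refl=0.571429·-0.142857=-0.0816; V=0.000000+0.571429+-0.081633=0.4898
k=2 src: inc=-0.081633, refl=-0.081633·-0.142857=0.0117; V=0.571429+-0.081633+0.011662=0.5015
k=3 load: inc=0.011662, refl=0.011662·-0.142857=-0.0017; V=0.489796+0.011662+-0.001666=0.4998
k=4 src: inc=-0.001666, refl=-0.001666·-0.142857=0.0002; V=0.501458+-0.001666+0.000238=0.5000
k=5 load: inc=0.000238, refl=0.000238·-0.142857=-0.0000; V=0.499792+0.000238+-0.000034=0.5000
k=6 src: inc=-0.000034, refl=-0.000034·-0.142857=0.0000; V=0.500030+-0.000034+0.000005=0.5000
k=7 load: inc=0.000005, refl=0.000005·-0.142857=-0.0000; V=0.499996+0.000005+-0.000001=0.5000
k=8 src: inc=-0.000001, refl=-0.000001·-0.142857=0.0000; V=0.500001+-0.000001+0.000000=0.5000
k=9 load: inc=0.000000, refl=0.000000·-0.142857=-0.0000; V=0.500000+0.000000+-0.000000=0.5000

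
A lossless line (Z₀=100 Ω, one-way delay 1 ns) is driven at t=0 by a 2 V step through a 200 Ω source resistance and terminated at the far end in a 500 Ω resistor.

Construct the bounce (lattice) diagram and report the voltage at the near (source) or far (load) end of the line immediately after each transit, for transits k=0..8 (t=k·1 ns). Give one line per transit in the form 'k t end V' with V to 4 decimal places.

0 0 source 0.6667
1 1 load 1.1111
2 2 source 1.2593
3 3 load 1.3580
4 4 source 1.3909
5 5 load 1.4129
6 6 source 1.4202
7 7 load 1.4251
8 8 source 1.4267

Γ_L=0.666667, Γ_S=0.333333; launch V₁=2·100/300=0.666667
k=0 src: V=0.6667
k=1 load: inc=0.666667, refl=0.666667·0.666667=0.4444; V=0.000000+0.666667+0.444444=1.1111
k=2 src: inc=0.444444, refl=0.444444·0.333333=0.1481; V=0.666667+0.444444+0.148148=1.2593
k=3 load: inc=0.148148, refl=0.148148·0.666667=0.0988; V=1.111111+0.148148+0.098765=1.3580
k=4 src: inc=0.098765, refl=0.098765·0.333333=0.0329; V=1.259259+0.098765+0.032922=1.3909
k=5 load: inc=0.032922, refl=0.032922·0.666667=0.0219; V=1.358025+0.032922+0.021948=1.4129
k=6 src: inc=0.021948, refl=0.021948·0.333333=0.0073; V=1.390947+0.021948+0.007316=1.4202
k=7 load: inc=0.007316, refl=0.007316·0.666667=0.0049; V=1.412894+0.007316+0.004877=1.4251
k=8 src: inc=0.004877, refl=0.004877·0.333333=0.0016; V=1.420210+0.004877+0.001626=1.4267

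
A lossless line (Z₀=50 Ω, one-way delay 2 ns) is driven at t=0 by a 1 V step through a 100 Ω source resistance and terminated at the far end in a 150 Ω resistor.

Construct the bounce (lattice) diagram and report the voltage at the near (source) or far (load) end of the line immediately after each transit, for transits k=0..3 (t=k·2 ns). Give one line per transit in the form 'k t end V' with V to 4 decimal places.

Γ_L=0.500000, Γ_S=0.333333; launch V₁=1·50/150=0.333333
k=0 src: V=0.3333
k=1 load: inc=0.333333, refl=0.333333·0.500000=0.1667; V=0.000000+0.333333+0.166667=0.5000
k=2 src: inc=0.166667, refl=0.166667·0.333333=0.0556; V=0.333333+0.166667+0.055556=0.5556
k=3 load: inc=0.055556, refl=0.055556·0.500000=0.0278; V=0.500000+0.055556+0.027778=0.5833

0 0 source 0.3333
1 2 load 0.5000
2 4 source 0.5556
3 6 load 0.5833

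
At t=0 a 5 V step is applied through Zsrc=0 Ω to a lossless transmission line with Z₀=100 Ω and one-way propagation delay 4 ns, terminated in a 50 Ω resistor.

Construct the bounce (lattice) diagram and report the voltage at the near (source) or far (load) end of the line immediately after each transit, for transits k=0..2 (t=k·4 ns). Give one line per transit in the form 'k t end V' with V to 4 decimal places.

0 0 source 5.0000
1 4 load 3.3333
2 8 source 5.0000

Γ_L=-0.333333, Γ_S=-1.000000; launch V₁=5·100/100=5.000000
k=0 src: V=5.0000
k=1 load: inc=5.000000, refl=5.000000·-0.333333=-1.6667; V=0.000000+5.000000+-1.666667=3.3333
k=2 src: inc=-1.666667, refl=-1.666667·-1.000000=1.6667; V=5.000000+-1.666667+1.666667=5.0000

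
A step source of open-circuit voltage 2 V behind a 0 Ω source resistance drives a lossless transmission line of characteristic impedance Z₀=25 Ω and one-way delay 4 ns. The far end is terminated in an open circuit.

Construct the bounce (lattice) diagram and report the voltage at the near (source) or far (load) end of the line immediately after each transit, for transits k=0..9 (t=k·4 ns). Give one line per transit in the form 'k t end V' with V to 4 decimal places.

0 0 source 2.0000
1 4 load 4.0000
2 8 source 2.0000
3 12 load 0.0000
4 16 source 2.0000
5 20 load 4.0000
6 24 source 2.0000
7 28 load 0.0000
8 32 source 2.0000
9 36 load 4.0000

Γ_L=1.000000, Γ_S=-1.000000; launch V₁=2·25/25=2.000000
k=0 src: V=2.0000
k=1 load: inc=2.000000, refl=2.000000·1.000000=2.0000; V=0.000000+2.000000+2.000000=4.0000
k=2 src: inc=2.000000, refl=2.000000·-1.000000=-2.0000; V=2.000000+2.000000+-2.000000=2.0000
k=3 load: inc=-2.000000, refl=-2.000000·1.000000=-2.0000; V=4.000000+-2.000000+-2.000000=0.0000
k=4 src: inc=-2.000000, refl=-2.000000·-1.000000=2.0000; V=2.000000+-2.000000+2.000000=2.0000
k=5 load: inc=2.000000, refl=2.000000·1.000000=2.0000; V=0.000000+2.000000+2.000000=4.0000
k=6 src: inc=2.000000, refl=2.000000·-1.000000=-2.0000; V=2.000000+2.000000+-2.000000=2.0000
k=7 load: inc=-2.000000, refl=-2.000000·1.000000=-2.0000; V=4.000000+-2.000000+-2.000000=0.0000
k=8 src: inc=-2.000000, refl=-2.000000·-1.000000=2.0000; V=2.000000+-2.000000+2.000000=2.0000
k=9 load: inc=2.000000, refl=2.000000·1.000000=2.0000; V=0.000000+2.000000+2.000000=4.0000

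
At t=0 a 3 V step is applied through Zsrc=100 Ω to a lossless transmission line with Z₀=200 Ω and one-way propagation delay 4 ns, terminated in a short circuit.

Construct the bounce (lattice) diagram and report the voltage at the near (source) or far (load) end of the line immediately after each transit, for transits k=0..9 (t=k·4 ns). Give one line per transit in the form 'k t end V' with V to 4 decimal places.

0 0 source 2.0000
1 4 load 0.0000
2 8 source 0.6667
3 12 load 0.0000
4 16 source 0.2222
5 20 load 0.0000
6 24 source 0.0741
7 28 load 0.0000
8 32 source 0.0247
9 36 load 0.0000

Γ_L=-1.000000, Γ_S=-0.333333; launch V₁=3·200/300=2.000000
k=0 src: V=2.0000
k=1 load: inc=2.000000, refl=2.000000·-1.000000=-2.0000; V=0.000000+2.000000+-2.000000=0.0000
k=2 src: inc=-2.000000, refl=-2.000000·-0.333333=0.6667; V=2.000000+-2.000000+0.666667=0.6667
k=3 load: inc=0.666667, refl=0.666667·-1.000000=-0.6667; V=0.000000+0.666667+-0.666667=0.0000
k=4 src: inc=-0.666667, refl=-0.666667·-0.333333=0.2222; V=0.666667+-0.666667+0.222222=0.2222
k=5 load: inc=0.222222, refl=0.222222·-1.000000=-0.2222; V=0.000000+0.222222+-0.222222=0.0000
k=6 src: inc=-0.222222, refl=-0.222222·-0.333333=0.0741; V=0.222222+-0.222222+0.074074=0.0741
k=7 load: inc=0.074074, refl=0.074074·-1.000000=-0.0741; V=0.000000+0.074074+-0.074074=0.0000
k=8 src: inc=-0.074074, refl=-0.074074·-0.333333=0.0247; V=0.074074+-0.074074+0.024691=0.0247
k=9 load: inc=0.024691, refl=0.024691·-1.000000=-0.0247; V=0.000000+0.024691+-0.024691=0.0000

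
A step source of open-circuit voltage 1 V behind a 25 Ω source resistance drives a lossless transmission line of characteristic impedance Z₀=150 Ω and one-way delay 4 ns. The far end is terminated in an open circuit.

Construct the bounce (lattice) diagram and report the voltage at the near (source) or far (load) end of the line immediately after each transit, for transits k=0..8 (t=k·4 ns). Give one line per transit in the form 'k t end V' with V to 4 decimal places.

0 0 source 0.8571
1 4 load 1.7143
2 8 source 1.1020
3 12 load 0.4898
4 16 source 0.9271
5 20 load 1.3644
6 24 source 1.0521
7 28 load 0.7397
8 32 source 0.9628

Γ_L=1.000000, Γ_S=-0.714286; launch V₁=1·150/175=0.857143
k=0 src: V=0.8571
k=1 load: inc=0.857143, refl=0.857143·1.000000=0.8571; V=0.000000+0.857143+0.857143=1.7143
k=2 src: inc=0.857143, refl=0.857143·-0.714286=-0.6122; V=0.857143+0.857143+-0.612245=1.1020
k=3 load: inc=-0.612245, refl=-0.612245·1.000000=-0.6122; V=1.714286+-0.612245+-0.612245=0.4898
k=4 src: inc=-0.612245, refl=-0.612245·-0.714286=0.4373; V=1.102041+-0.612245+0.437318=0.9271
k=5 load: inc=0.437318, refl=0.437318·1.000000=0.4373; V=0.489796+0.437318+0.437318=1.3644
k=6 src: inc=0.437318, refl=0.437318·-0.714286=-0.3124; V=0.927114+0.437318+-0.312370=1.0521
k=7 load: inc=-0.312370, refl=-0.312370·1.000000=-0.3124; V=1.364431+-0.312370+-0.312370=0.7397
k=8 src: inc=-0.312370, refl=-0.312370·-0.714286=0.2231; V=1.052062+-0.312370+0.223121=0.9628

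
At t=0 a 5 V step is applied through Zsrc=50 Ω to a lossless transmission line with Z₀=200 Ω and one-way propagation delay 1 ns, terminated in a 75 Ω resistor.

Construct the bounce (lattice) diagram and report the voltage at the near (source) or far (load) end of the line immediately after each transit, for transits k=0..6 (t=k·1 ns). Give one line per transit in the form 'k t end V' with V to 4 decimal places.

0 0 source 4.0000
1 1 load 2.1818
2 2 source 3.2727
3 3 load 2.7769
4 4 source 3.0744
5 5 load 2.9391
6 6 source 3.0203

Γ_L=-0.454545, Γ_S=-0.600000; launch V₁=5·200/250=4.000000
k=0 src: V=4.0000
k=1 load: inc=4.000000, refl=4.000000·-0.454545=-1.8182; V=0.000000+4.000000+-1.818182=2.1818
k=2 src: inc=-1.818182, refl=-1.818182·-0.600000=1.0909; V=4.000000+-1.818182+1.090909=3.2727
k=3 load: inc=1.090909, refl=1.090909·-0.454545=-0.4959; V=2.181818+1.090909+-0.495868=2.7769
k=4 src: inc=-0.495868, refl=-0.495868·-0.600000=0.2975; V=3.272727+-0.495868+0.297521=3.0744
k=5 load: inc=0.297521, refl=0.297521·-0.454545=-0.1352; V=2.776860+0.297521+-0.135237=2.9391
k=6 src: inc=-0.135237, refl=-0.135237·-0.600000=0.0811; V=3.074380+-0.135237+0.081142=3.0203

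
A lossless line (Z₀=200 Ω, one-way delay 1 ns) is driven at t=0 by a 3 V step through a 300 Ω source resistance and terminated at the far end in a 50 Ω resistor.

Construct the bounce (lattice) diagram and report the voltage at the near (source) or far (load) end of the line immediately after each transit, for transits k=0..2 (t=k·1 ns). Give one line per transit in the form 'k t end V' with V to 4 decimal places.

Γ_L=-0.600000, Γ_S=0.200000; launch V₁=3·200/500=1.200000
k=0 src: V=1.2000
k=1 load: inc=1.200000, refl=1.200000·-0.600000=-0.7200; V=0.000000+1.200000+-0.720000=0.4800
k=2 src: inc=-0.720000, refl=-0.720000·0.200000=-0.1440; V=1.200000+-0.720000+-0.144000=0.3360

0 0 source 1.2000
1 1 load 0.4800
2 2 source 0.3360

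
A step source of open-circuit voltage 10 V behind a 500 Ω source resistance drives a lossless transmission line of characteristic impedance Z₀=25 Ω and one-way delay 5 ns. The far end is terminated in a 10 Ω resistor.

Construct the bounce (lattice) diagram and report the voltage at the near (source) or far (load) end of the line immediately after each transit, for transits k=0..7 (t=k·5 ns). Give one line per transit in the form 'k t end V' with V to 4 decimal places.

Γ_L=-0.428571, Γ_S=0.904762; launch V₁=10·25/525=0.476190
k=0 src: V=0.4762
k=1 load: inc=0.476190, refl=0.476190·-0.428571=-0.2041; V=0.000000+0.476190+-0.204082=0.2721
k=2 src: inc=-0.204082, refl=-0.204082·0.904762=-0.1846; V=0.476190+-0.204082+-0.184645=0.0875
k=3 load: inc=-0.184645, refl=-0.184645·-0.428571=0.0791; V=0.272109+-0.184645+0.079134=0.1666
k=4 src: inc=0.079134, refl=0.079134·0.904762=0.0716; V=0.087464+0.079134+0.071597=0.2382
k=5 load: inc=0.071597, refl=0.071597·-0.428571=-0.0307; V=0.166597+0.071597+-0.030684=0.2075
k=6 src: inc=-0.030684, refl=-0.030684·0.904762=-0.0278; V=0.238194+-0.030684+-0.027762=0.1797
k=7 load: inc=-0.027762, refl=-0.027762·-0.428571=0.0119; V=0.207510+-0.027762+0.011898=0.1916

0 0 source 0.4762
1 5 load 0.2721
2 10 source 0.0875
3 15 load 0.1666
4 20 source 0.2382
5 25 load 0.2075
6 30 source 0.1797
7 35 load 0.1916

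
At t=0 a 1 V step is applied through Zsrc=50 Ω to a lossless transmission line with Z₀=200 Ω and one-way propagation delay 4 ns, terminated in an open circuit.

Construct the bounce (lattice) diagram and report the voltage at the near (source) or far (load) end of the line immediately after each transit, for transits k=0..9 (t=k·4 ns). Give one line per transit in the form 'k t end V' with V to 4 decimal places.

Γ_L=1.000000, Γ_S=-0.600000; launch V₁=1·200/250=0.800000
k=0 src: V=0.8000
k=1 load: inc=0.800000, refl=0.800000·1.000000=0.8000; V=0.000000+0.800000+0.800000=1.6000
k=2 src: inc=0.800000, refl=0.800000·-0.600000=-0.4800; V=0.800000+0.800000+-0.480000=1.1200
k=3 load: inc=-0.480000, refl=-0.480000·1.000000=-0.4800; V=1.600000+-0.480000+-0.480000=0.6400
k=4 src: inc=-0.480000, refl=-0.480000·-0.600000=0.2880; V=1.120000+-0.480000+0.288000=0.9280
k=5 load: inc=0.288000, refl=0.288000·1.000000=0.2880; V=0.640000+0.288000+0.288000=1.2160
k=6 src: inc=0.288000, refl=0.288000·-0.600000=-0.1728; V=0.928000+0.288000+-0.172800=1.0432
k=7 load: inc=-0.172800, refl=-0.172800·1.000000=-0.1728; V=1.216000+-0.172800+-0.172800=0.8704
k=8 src: inc=-0.172800, refl=-0.172800·-0.600000=0.1037; V=1.043200+-0.172800+0.103680=0.9741
k=9 load: inc=0.103680, refl=0.103680·1.000000=0.1037; V=0.870400+0.103680+0.103680=1.0778

0 0 source 0.8000
1 4 load 1.6000
2 8 source 1.1200
3 12 load 0.6400
4 16 source 0.9280
5 20 load 1.2160
6 24 source 1.0432
7 28 load 0.8704
8 32 source 0.9741
9 36 load 1.0778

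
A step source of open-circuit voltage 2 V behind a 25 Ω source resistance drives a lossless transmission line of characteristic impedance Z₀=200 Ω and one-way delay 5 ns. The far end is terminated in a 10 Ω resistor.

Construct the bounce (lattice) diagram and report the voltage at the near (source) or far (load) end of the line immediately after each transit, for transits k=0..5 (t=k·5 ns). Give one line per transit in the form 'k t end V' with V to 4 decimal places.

0 0 source 1.7778
1 5 load 0.1693
2 10 source 1.4203
3 15 load 0.2885
4 20 source 1.1688
5 25 load 0.3723

Γ_L=-0.904762, Γ_S=-0.777778; launch V₁=2·200/225=1.777778
k=0 src: V=1.7778
k=1 load: inc=1.777778, refl=1.777778·-0.904762=-1.6085; V=0.000000+1.777778+-1.608466=0.1693
k=2 src: inc=-1.608466, refl=-1.608466·-0.777778=1.2510; V=1.777778+-1.608466+1.251029=1.4203
k=3 load: inc=1.251029, refl=1.251029·-0.904762=-1.1319; V=0.169312+1.251029+-1.131883=0.2885
k=4 src: inc=-1.131883, refl=-1.131883·-0.777778=0.8804; V=1.420341+-1.131883+0.880354=1.1688
k=5 load: inc=0.880354, refl=0.880354·-0.904762=-0.7965; V=0.288458+0.880354+-0.796510=0.3723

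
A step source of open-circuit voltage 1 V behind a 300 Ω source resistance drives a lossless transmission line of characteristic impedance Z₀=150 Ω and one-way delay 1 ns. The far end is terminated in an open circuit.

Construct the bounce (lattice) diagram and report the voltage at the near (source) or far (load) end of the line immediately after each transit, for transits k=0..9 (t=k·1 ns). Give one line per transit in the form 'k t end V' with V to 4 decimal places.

0 0 source 0.3333
1 1 load 0.6667
2 2 source 0.7778
3 3 load 0.8889
4 4 source 0.9259
5 5 load 0.9630
6 6 source 0.9753
7 7 load 0.9877
8 8 source 0.9918
9 9 load 0.9959

Γ_L=1.000000, Γ_S=0.333333; launch V₁=1·150/450=0.333333
k=0 src: V=0.3333
k=1 load: inc=0.333333, refl=0.333333·1.000000=0.3333; V=0.000000+0.333333+0.333333=0.6667
k=2 src: inc=0.333333, refl=0.333333·0.333333=0.1111; V=0.333333+0.333333+0.111111=0.7778
k=3 load: inc=0.111111, refl=0.111111·1.000000=0.1111; V=0.666667+0.111111+0.111111=0.8889
k=4 src: inc=0.111111, refl=0.111111·0.333333=0.0370; V=0.777778+0.111111+0.037037=0.9259
k=5 load: inc=0.037037, refl=0.037037·1.000000=0.0370; V=0.888889+0.037037+0.037037=0.9630
k=6 src: inc=0.037037, refl=0.037037·0.333333=0.0123; V=0.925926+0.037037+0.012346=0.9753
k=7 load: inc=0.012346, refl=0.012346·1.000000=0.0123; V=0.962963+0.012346+0.012346=0.9877
k=8 src: inc=0.012346, refl=0.012346·0.333333=0.0041; V=0.975309+0.012346+0.004115=0.9918
k=9 load: inc=0.004115, refl=0.004115·1.000000=0.0041; V=0.987654+0.004115+0.004115=0.9959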